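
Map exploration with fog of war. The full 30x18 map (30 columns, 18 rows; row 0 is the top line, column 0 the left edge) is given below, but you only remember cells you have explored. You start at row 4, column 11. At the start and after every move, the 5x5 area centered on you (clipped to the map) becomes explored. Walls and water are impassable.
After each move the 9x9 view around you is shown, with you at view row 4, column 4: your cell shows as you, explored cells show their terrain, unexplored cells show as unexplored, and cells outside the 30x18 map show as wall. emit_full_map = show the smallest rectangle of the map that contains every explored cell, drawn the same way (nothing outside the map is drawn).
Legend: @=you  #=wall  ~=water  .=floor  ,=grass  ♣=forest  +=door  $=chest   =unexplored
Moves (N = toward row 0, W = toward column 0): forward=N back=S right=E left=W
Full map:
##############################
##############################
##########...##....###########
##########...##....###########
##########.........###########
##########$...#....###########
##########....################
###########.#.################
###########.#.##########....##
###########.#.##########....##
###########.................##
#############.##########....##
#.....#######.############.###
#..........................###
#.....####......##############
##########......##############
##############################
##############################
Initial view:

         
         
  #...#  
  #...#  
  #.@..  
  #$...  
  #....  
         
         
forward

#########
         
  #####  
  #...#  
  #.@.#  
  #....  
  #$...  
  #....  
         

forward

#########
#########
  #####  
  #####  
  #.@.#  
  #...#  
  #....  
  #$...  
  #....  

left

#########
#########
  ###### 
  ###### 
  ##@..# 
  ##...# 
  ##.... 
   #$... 
   #.... 

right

#########
#########
 ######  
 ######  
 ##.@.#  
 ##...#  
 ##....  
  #$...  
  #....  

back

#########
 ######  
 ######  
 ##...#  
 ##.@.#  
 ##....  
  #$...  
  #....  
         

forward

#########
#########
 ######  
 ######  
 ##.@.#  
 ##...#  
 ##....  
  #$...  
  #....  

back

#########
 ######  
 ######  
 ##...#  
 ##.@.#  
 ##....  
  #$...  
  #....  
         


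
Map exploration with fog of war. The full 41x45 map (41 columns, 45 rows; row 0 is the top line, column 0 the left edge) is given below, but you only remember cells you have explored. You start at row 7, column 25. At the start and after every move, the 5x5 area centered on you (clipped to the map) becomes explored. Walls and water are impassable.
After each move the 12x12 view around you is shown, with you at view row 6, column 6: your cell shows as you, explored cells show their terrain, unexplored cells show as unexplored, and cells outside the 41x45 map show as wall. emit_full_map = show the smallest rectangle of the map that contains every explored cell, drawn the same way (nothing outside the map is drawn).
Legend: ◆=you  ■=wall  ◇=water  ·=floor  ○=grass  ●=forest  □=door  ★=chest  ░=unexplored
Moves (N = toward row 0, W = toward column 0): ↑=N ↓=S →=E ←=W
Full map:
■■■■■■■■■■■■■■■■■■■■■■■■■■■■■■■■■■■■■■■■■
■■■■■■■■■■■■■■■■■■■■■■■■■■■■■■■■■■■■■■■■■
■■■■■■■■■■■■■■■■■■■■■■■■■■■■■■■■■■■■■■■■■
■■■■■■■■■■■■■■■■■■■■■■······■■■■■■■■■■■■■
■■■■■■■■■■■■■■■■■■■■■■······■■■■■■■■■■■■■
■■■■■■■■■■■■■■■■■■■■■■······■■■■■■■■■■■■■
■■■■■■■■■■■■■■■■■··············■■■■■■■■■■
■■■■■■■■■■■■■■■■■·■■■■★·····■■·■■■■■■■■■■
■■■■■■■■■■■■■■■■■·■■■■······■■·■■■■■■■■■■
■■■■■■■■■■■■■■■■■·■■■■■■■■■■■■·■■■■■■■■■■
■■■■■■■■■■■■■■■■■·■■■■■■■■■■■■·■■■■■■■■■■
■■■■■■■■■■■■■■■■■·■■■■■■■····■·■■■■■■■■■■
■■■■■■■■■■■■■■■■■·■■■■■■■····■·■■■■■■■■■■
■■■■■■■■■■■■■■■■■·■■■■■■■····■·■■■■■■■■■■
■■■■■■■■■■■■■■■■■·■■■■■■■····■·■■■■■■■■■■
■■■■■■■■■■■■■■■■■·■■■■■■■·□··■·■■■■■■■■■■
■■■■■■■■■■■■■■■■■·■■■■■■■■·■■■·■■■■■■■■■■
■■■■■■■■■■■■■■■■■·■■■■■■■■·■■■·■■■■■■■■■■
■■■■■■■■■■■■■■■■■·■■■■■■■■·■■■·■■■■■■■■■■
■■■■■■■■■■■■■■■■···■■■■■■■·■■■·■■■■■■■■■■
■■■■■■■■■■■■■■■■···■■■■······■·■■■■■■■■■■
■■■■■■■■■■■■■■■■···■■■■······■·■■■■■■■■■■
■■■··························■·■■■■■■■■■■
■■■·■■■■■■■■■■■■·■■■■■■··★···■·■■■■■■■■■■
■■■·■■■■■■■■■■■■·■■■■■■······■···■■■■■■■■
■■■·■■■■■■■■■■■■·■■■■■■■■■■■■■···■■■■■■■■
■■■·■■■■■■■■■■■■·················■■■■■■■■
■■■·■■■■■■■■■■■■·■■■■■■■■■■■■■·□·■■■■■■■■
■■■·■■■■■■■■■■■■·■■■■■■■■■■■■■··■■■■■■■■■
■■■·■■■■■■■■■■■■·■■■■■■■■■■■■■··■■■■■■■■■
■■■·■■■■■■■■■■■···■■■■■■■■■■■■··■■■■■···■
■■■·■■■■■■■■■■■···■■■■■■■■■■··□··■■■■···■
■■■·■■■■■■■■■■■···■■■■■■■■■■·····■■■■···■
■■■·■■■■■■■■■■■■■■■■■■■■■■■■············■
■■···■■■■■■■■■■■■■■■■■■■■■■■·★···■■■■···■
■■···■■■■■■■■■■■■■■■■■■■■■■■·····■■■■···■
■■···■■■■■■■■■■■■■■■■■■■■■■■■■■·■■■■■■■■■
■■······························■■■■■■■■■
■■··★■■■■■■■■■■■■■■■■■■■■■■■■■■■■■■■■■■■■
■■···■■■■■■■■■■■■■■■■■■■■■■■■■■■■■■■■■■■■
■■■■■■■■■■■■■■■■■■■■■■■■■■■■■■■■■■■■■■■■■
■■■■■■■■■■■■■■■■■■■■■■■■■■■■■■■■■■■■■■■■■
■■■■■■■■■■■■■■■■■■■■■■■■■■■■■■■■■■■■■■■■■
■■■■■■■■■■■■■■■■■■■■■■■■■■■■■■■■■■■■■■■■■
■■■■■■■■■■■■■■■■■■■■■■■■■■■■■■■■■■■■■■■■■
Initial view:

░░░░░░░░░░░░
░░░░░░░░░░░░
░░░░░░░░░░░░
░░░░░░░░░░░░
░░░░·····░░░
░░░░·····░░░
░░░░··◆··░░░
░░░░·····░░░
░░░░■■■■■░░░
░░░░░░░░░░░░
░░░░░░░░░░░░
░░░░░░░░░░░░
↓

░░░░░░░░░░░░
░░░░░░░░░░░░
░░░░░░░░░░░░
░░░░·····░░░
░░░░·····░░░
░░░░·····░░░
░░░░··◆··░░░
░░░░■■■■■░░░
░░░░■■■■■░░░
░░░░░░░░░░░░
░░░░░░░░░░░░
░░░░░░░░░░░░

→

░░░░░░░░░░░░
░░░░░░░░░░░░
░░░░░░░░░░░░
░░░·····░░░░
░░░······░░░
░░░·····■░░░
░░░···◆·■░░░
░░░■■■■■■░░░
░░░■■■■■■░░░
░░░░░░░░░░░░
░░░░░░░░░░░░
░░░░░░░░░░░░

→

░░░░░░░░░░░░
░░░░░░░░░░░░
░░░░░░░░░░░░
░░·····░░░░░
░░·······░░░
░░·····■■░░░
░░····◆■■░░░
░░■■■■■■■░░░
░░■■■■■■■░░░
░░░░░░░░░░░░
░░░░░░░░░░░░
░░░░░░░░░░░░

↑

░░░░░░░░░░░░
░░░░░░░░░░░░
░░░░░░░░░░░░
░░░░░░░░░░░░
░░·····■■░░░
░░·······░░░
░░····◆■■░░░
░░·····■■░░░
░░■■■■■■■░░░
░░■■■■■■■░░░
░░░░░░░░░░░░
░░░░░░░░░░░░

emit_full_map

·····■■
·······
····◆■■
·····■■
■■■■■■■
■■■■■■■

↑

░░░░░░░░░░░░
░░░░░░░░░░░░
░░░░░░░░░░░░
░░░░░░░░░░░░
░░░░···■■░░░
░░·····■■░░░
░░····◆··░░░
░░·····■■░░░
░░·····■■░░░
░░■■■■■■■░░░
░░■■■■■■■░░░
░░░░░░░░░░░░

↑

■■■■■■■■■■■■
░░░░░░░░░░░░
░░░░░░░░░░░░
░░░░░░░░░░░░
░░░░···■■░░░
░░░░···■■░░░
░░····◆■■░░░
░░·······░░░
░░·····■■░░░
░░·····■■░░░
░░■■■■■■■░░░
░░■■■■■■■░░░

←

■■■■■■■■■■■■
░░░░░░░░░░░░
░░░░░░░░░░░░
░░░░░░░░░░░░
░░░░····■■░░
░░░░····■■░░
░░░···◆·■■░░
░░░·······░░
░░░·····■■░░
░░░·····■■░░
░░░■■■■■■■░░
░░░■■■■■■■░░

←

■■■■■■■■■■■■
░░░░░░░░░░░░
░░░░░░░░░░░░
░░░░░░░░░░░░
░░░░·····■■░
░░░░·····■■░
░░░░··◆··■■░
░░░░·······░
░░░░·····■■░
░░░░·····■■░
░░░░■■■■■■■░
░░░░■■■■■■■░

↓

░░░░░░░░░░░░
░░░░░░░░░░░░
░░░░░░░░░░░░
░░░░·····■■░
░░░░·····■■░
░░░░·····■■░
░░░░··◆····░
░░░░·····■■░
░░░░·····■■░
░░░░■■■■■■■░
░░░░■■■■■■■░
░░░░░░░░░░░░

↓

░░░░░░░░░░░░
░░░░░░░░░░░░
░░░░·····■■░
░░░░·····■■░
░░░░·····■■░
░░░░·······░
░░░░··◆··■■░
░░░░·····■■░
░░░░■■■■■■■░
░░░░■■■■■■■░
░░░░░░░░░░░░
░░░░░░░░░░░░

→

░░░░░░░░░░░░
░░░░░░░░░░░░
░░░·····■■░░
░░░·····■■░░
░░░·····■■░░
░░░·······░░
░░░···◆·■■░░
░░░·····■■░░
░░░■■■■■■■░░
░░░■■■■■■■░░
░░░░░░░░░░░░
░░░░░░░░░░░░

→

░░░░░░░░░░░░
░░░░░░░░░░░░
░░·····■■░░░
░░·····■■░░░
░░·····■■░░░
░░·······░░░
░░····◆■■░░░
░░·····■■░░░
░░■■■■■■■░░░
░░■■■■■■■░░░
░░░░░░░░░░░░
░░░░░░░░░░░░

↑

░░░░░░░░░░░░
░░░░░░░░░░░░
░░░░░░░░░░░░
░░·····■■░░░
░░·····■■░░░
░░·····■■░░░
░░····◆··░░░
░░·····■■░░░
░░·····■■░░░
░░■■■■■■■░░░
░░■■■■■■■░░░
░░░░░░░░░░░░

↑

■■■■■■■■■■■■
░░░░░░░░░░░░
░░░░░░░░░░░░
░░░░░░░░░░░░
░░·····■■░░░
░░·····■■░░░
░░····◆■■░░░
░░·······░░░
░░·····■■░░░
░░·····■■░░░
░░■■■■■■■░░░
░░■■■■■■■░░░

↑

■■■■■■■■■■■■
■■■■■■■■■■■■
░░░░░░░░░░░░
░░░░░░░░░░░░
░░░░■■■■■░░░
░░·····■■░░░
░░····◆■■░░░
░░·····■■░░░
░░·······░░░
░░·····■■░░░
░░·····■■░░░
░░■■■■■■■░░░

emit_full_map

░░■■■■■
·····■■
····◆■■
·····■■
·······
·····■■
·····■■
■■■■■■■
■■■■■■■

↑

■■■■■■■■■■■■
■■■■■■■■■■■■
■■■■■■■■■■■■
░░░░░░░░░░░░
░░░░■■■■■░░░
░░░░■■■■■░░░
░░····◆■■░░░
░░·····■■░░░
░░·····■■░░░
░░·······░░░
░░·····■■░░░
░░·····■■░░░

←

■■■■■■■■■■■■
■■■■■■■■■■■■
■■■■■■■■■■■■
░░░░░░░░░░░░
░░░░■■■■■■░░
░░░░■■■■■■░░
░░░···◆·■■░░
░░░·····■■░░
░░░·····■■░░
░░░·······░░
░░░·····■■░░
░░░·····■■░░

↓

■■■■■■■■■■■■
■■■■■■■■■■■■
░░░░░░░░░░░░
░░░░■■■■■■░░
░░░░■■■■■■░░
░░░·····■■░░
░░░···◆·■■░░
░░░·····■■░░
░░░·······░░
░░░·····■■░░
░░░·····■■░░
░░░■■■■■■■░░

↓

■■■■■■■■■■■■
░░░░░░░░░░░░
░░░░■■■■■■░░
░░░░■■■■■■░░
░░░·····■■░░
░░░·····■■░░
░░░···◆·■■░░
░░░·······░░
░░░·····■■░░
░░░·····■■░░
░░░■■■■■■■░░
░░░■■■■■■■░░

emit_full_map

░■■■■■■
░■■■■■■
·····■■
·····■■
···◆·■■
·······
·····■■
·····■■
■■■■■■■
■■■■■■■


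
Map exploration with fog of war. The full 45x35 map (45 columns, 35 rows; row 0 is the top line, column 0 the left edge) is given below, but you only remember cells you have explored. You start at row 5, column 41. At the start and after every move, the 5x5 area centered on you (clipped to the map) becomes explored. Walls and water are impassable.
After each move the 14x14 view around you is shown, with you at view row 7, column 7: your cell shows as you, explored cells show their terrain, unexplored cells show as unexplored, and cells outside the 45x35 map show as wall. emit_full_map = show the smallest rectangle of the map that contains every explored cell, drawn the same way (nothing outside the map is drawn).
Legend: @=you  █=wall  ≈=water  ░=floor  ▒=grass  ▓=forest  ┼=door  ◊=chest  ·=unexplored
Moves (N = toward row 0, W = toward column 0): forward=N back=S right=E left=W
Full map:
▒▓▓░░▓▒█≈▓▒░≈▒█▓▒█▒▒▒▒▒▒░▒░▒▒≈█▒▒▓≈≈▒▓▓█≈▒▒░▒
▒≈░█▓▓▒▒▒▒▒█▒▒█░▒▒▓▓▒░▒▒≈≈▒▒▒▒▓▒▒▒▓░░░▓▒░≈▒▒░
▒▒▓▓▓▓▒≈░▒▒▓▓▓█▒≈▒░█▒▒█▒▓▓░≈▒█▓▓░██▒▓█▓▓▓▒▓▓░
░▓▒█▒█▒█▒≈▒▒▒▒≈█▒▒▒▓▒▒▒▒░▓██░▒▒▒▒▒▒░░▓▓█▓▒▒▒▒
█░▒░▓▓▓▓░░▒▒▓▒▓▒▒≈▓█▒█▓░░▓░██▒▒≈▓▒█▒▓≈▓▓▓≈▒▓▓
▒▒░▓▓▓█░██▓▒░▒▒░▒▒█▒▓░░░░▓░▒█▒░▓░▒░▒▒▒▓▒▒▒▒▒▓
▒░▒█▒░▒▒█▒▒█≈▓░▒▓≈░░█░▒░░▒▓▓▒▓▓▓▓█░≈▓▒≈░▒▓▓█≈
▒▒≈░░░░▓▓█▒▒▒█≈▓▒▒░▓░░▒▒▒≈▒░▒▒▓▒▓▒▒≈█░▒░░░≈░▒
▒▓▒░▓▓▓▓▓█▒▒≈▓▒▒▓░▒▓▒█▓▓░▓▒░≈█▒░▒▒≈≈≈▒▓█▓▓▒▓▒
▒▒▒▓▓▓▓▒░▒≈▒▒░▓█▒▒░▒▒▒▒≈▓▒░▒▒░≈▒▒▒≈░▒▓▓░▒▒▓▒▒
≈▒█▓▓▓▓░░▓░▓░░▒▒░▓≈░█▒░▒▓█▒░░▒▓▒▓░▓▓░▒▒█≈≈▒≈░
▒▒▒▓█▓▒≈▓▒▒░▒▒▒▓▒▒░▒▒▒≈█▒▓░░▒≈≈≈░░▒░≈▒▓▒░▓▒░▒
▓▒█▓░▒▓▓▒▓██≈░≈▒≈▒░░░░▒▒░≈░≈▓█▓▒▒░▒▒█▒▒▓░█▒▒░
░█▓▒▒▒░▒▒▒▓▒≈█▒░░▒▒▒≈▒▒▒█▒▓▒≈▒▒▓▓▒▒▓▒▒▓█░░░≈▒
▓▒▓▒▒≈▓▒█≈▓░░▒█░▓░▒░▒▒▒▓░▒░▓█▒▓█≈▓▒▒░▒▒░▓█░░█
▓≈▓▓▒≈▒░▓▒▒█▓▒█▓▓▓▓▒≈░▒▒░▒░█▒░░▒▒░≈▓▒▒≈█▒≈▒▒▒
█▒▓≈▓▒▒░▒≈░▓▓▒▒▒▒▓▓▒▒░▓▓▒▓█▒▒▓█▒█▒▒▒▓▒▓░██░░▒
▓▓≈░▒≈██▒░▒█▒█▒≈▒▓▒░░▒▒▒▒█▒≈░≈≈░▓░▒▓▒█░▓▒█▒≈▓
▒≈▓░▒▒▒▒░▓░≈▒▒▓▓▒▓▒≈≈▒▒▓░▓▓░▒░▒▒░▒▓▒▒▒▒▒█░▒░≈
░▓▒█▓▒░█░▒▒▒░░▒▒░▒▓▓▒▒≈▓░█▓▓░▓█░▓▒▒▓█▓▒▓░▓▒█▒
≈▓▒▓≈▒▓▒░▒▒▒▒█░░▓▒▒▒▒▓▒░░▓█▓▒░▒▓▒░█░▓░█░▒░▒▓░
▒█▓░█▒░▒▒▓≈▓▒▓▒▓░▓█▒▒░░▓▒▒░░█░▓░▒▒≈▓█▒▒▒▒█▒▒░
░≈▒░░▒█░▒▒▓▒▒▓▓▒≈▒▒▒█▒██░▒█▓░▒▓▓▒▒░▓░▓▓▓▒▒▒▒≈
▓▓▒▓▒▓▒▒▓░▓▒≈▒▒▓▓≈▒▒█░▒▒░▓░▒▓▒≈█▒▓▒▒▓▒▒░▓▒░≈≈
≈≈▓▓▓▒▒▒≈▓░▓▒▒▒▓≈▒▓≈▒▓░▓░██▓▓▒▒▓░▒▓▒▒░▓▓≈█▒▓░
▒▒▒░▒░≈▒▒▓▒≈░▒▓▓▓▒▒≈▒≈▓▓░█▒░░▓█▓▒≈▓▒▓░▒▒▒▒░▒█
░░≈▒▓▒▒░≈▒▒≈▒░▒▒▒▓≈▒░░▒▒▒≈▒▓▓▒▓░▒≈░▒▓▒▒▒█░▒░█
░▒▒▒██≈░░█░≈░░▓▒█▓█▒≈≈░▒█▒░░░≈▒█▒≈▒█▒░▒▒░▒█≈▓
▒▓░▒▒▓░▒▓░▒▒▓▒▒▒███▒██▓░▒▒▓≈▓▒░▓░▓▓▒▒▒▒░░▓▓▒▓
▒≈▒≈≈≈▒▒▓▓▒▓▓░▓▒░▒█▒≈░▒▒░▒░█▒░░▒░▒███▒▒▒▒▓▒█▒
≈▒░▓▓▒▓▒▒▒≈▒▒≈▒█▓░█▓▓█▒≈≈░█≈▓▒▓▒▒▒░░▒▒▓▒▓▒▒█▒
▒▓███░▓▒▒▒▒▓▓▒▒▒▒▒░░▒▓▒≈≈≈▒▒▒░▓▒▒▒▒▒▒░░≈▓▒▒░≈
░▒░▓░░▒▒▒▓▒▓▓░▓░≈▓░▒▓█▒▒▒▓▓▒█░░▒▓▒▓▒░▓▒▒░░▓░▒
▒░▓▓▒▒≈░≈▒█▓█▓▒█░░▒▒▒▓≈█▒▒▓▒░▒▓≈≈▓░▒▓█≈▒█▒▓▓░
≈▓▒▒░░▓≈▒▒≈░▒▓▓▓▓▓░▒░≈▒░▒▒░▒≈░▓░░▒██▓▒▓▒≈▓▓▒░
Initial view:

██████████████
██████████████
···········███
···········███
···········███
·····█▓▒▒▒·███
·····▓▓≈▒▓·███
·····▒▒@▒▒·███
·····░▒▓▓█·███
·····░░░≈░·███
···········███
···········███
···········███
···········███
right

██████████████
██████████████
··········████
··········████
··········████
····█▓▒▒▒▒████
····▓▓≈▒▓▓████
····▒▒▒@▒▓████
····░▒▓▓█≈████
····░░░≈░▒████
··········████
··········████
··········████
··········████

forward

██████████████
██████████████
██████████████
··········████
··········████
·····▓▒▓▓░████
····█▓▒▒▒▒████
····▓▓≈@▓▓████
····▒▒▒▒▒▓████
····░▒▓▓█≈████
····░░░≈░▒████
··········████
··········████
··········████

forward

██████████████
██████████████
██████████████
██████████████
··········████
·····░≈▒▒░████
·····▓▒▓▓░████
····█▓▒@▒▒████
····▓▓≈▒▓▓████
····▒▒▒▒▒▓████
····░▒▓▓█≈████
····░░░≈░▒████
··········████
··········████

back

██████████████
██████████████
██████████████
··········████
·····░≈▒▒░████
·····▓▒▓▓░████
····█▓▒▒▒▒████
····▓▓≈@▓▓████
····▒▒▒▒▒▓████
····░▒▓▓█≈████
····░░░≈░▒████
··········████
··········████
··········████

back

██████████████
██████████████
··········████
·····░≈▒▒░████
·····▓▒▓▓░████
····█▓▒▒▒▒████
····▓▓≈▒▓▓████
····▒▒▒@▒▓████
····░▒▓▓█≈████
····░░░≈░▒████
··········████
··········████
··········████
··········████

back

██████████████
··········████
·····░≈▒▒░████
·····▓▒▓▓░████
····█▓▒▒▒▒████
····▓▓≈▒▓▓████
····▒▒▒▒▒▓████
····░▒▓@█≈████
····░░░≈░▒████
·····▓▓▒▓▒████
··········████
··········████
··········████
··········████

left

██████████████
···········███
······░≈▒▒░███
······▓▒▓▓░███
·····█▓▒▒▒▒███
·····▓▓≈▒▓▓███
·····▒▒▒▒▒▓███
·····░▒@▓█≈███
·····░░░≈░▒███
·····█▓▓▒▓▒███
···········███
···········███
···········███
···········███

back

···········███
······░≈▒▒░███
······▓▒▓▓░███
·····█▓▒▒▒▒███
·····▓▓≈▒▓▓███
·····▒▒▒▒▒▓███
·····░▒▓▓█≈███
·····░░@≈░▒███
·····█▓▓▒▓▒███
·····░▒▒▓▒·███
···········███
···········███
···········███
···········███

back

······░≈▒▒░███
······▓▒▓▓░███
·····█▓▒▒▒▒███
·····▓▓≈▒▓▓███
·····▒▒▒▒▒▓███
·····░▒▓▓█≈███
·····░░░≈░▒███
·····█▓@▒▓▒███
·····░▒▒▓▒·███
·····█≈≈▒≈·███
···········███
···········███
···········███
···········███

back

······▓▒▓▓░███
·····█▓▒▒▒▒███
·····▓▓≈▒▓▓███
·····▒▒▒▒▒▓███
·····░▒▓▓█≈███
·····░░░≈░▒███
·····█▓▓▒▓▒███
·····░▒@▓▒·███
·····█≈≈▒≈·███
·····▒░▓▒░·███
···········███
···········███
···········███
···········███

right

·····▓▒▓▓░████
····█▓▒▒▒▒████
····▓▓≈▒▓▓████
····▒▒▒▒▒▓████
····░▒▓▓█≈████
····░░░≈░▒████
····█▓▓▒▓▒████
····░▒▒@▒▒████
····█≈≈▒≈░████
····▒░▓▒░▒████
··········████
··········████
··········████
··········████

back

····█▓▒▒▒▒████
····▓▓≈▒▓▓████
····▒▒▒▒▒▓████
····░▒▓▓█≈████
····░░░≈░▒████
····█▓▓▒▓▒████
····░▒▒▓▒▒████
····█≈≈@≈░████
····▒░▓▒░▒████
·····░█▒▒░████
··········████
··········████
··········████
··········████

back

····▓▓≈▒▓▓████
····▒▒▒▒▒▓████
····░▒▓▓█≈████
····░░░≈░▒████
····█▓▓▒▓▒████
····░▒▒▓▒▒████
····█≈≈▒≈░████
····▒░▓@░▒████
·····░█▒▒░████
·····░░░≈▒████
··········████
··········████
··········████
··········████

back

····▒▒▒▒▒▓████
····░▒▓▓█≈████
····░░░≈░▒████
····█▓▓▒▓▒████
····░▒▒▓▒▒████
····█≈≈▒≈░████
····▒░▓▒░▒████
·····░█@▒░████
·····░░░≈▒████
·····▓█░░█████
··········████
··········████
··········████
··········████

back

····░▒▓▓█≈████
····░░░≈░▒████
····█▓▓▒▓▒████
····░▒▒▓▒▒████
····█≈≈▒≈░████
····▒░▓▒░▒████
·····░█▒▒░████
·····░░@≈▒████
·····▓█░░█████
·····▒≈▒▒▒████
··········████
··········████
··········████
··········████

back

····░░░≈░▒████
····█▓▓▒▓▒████
····░▒▒▓▒▒████
····█≈≈▒≈░████
····▒░▓▒░▒████
·····░█▒▒░████
·····░░░≈▒████
·····▓█@░█████
·····▒≈▒▒▒████
·····██░░▒████
··········████
··········████
··········████
··········████

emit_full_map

·░≈▒▒░
·▓▒▓▓░
█▓▒▒▒▒
▓▓≈▒▓▓
▒▒▒▒▒▓
░▒▓▓█≈
░░░≈░▒
█▓▓▒▓▒
░▒▒▓▒▒
█≈≈▒≈░
▒░▓▒░▒
·░█▒▒░
·░░░≈▒
·▓█@░█
·▒≈▒▒▒
·██░░▒

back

····█▓▓▒▓▒████
····░▒▒▓▒▒████
····█≈≈▒≈░████
····▒░▓▒░▒████
·····░█▒▒░████
·····░░░≈▒████
·····▓█░░█████
·····▒≈@▒▒████
·····██░░▒████
·····▒█▒≈▓████
··········████
··········████
··········████
··········████

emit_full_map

·░≈▒▒░
·▓▒▓▓░
█▓▒▒▒▒
▓▓≈▒▓▓
▒▒▒▒▒▓
░▒▓▓█≈
░░░≈░▒
█▓▓▒▓▒
░▒▒▓▒▒
█≈≈▒≈░
▒░▓▒░▒
·░█▒▒░
·░░░≈▒
·▓█░░█
·▒≈@▒▒
·██░░▒
·▒█▒≈▓


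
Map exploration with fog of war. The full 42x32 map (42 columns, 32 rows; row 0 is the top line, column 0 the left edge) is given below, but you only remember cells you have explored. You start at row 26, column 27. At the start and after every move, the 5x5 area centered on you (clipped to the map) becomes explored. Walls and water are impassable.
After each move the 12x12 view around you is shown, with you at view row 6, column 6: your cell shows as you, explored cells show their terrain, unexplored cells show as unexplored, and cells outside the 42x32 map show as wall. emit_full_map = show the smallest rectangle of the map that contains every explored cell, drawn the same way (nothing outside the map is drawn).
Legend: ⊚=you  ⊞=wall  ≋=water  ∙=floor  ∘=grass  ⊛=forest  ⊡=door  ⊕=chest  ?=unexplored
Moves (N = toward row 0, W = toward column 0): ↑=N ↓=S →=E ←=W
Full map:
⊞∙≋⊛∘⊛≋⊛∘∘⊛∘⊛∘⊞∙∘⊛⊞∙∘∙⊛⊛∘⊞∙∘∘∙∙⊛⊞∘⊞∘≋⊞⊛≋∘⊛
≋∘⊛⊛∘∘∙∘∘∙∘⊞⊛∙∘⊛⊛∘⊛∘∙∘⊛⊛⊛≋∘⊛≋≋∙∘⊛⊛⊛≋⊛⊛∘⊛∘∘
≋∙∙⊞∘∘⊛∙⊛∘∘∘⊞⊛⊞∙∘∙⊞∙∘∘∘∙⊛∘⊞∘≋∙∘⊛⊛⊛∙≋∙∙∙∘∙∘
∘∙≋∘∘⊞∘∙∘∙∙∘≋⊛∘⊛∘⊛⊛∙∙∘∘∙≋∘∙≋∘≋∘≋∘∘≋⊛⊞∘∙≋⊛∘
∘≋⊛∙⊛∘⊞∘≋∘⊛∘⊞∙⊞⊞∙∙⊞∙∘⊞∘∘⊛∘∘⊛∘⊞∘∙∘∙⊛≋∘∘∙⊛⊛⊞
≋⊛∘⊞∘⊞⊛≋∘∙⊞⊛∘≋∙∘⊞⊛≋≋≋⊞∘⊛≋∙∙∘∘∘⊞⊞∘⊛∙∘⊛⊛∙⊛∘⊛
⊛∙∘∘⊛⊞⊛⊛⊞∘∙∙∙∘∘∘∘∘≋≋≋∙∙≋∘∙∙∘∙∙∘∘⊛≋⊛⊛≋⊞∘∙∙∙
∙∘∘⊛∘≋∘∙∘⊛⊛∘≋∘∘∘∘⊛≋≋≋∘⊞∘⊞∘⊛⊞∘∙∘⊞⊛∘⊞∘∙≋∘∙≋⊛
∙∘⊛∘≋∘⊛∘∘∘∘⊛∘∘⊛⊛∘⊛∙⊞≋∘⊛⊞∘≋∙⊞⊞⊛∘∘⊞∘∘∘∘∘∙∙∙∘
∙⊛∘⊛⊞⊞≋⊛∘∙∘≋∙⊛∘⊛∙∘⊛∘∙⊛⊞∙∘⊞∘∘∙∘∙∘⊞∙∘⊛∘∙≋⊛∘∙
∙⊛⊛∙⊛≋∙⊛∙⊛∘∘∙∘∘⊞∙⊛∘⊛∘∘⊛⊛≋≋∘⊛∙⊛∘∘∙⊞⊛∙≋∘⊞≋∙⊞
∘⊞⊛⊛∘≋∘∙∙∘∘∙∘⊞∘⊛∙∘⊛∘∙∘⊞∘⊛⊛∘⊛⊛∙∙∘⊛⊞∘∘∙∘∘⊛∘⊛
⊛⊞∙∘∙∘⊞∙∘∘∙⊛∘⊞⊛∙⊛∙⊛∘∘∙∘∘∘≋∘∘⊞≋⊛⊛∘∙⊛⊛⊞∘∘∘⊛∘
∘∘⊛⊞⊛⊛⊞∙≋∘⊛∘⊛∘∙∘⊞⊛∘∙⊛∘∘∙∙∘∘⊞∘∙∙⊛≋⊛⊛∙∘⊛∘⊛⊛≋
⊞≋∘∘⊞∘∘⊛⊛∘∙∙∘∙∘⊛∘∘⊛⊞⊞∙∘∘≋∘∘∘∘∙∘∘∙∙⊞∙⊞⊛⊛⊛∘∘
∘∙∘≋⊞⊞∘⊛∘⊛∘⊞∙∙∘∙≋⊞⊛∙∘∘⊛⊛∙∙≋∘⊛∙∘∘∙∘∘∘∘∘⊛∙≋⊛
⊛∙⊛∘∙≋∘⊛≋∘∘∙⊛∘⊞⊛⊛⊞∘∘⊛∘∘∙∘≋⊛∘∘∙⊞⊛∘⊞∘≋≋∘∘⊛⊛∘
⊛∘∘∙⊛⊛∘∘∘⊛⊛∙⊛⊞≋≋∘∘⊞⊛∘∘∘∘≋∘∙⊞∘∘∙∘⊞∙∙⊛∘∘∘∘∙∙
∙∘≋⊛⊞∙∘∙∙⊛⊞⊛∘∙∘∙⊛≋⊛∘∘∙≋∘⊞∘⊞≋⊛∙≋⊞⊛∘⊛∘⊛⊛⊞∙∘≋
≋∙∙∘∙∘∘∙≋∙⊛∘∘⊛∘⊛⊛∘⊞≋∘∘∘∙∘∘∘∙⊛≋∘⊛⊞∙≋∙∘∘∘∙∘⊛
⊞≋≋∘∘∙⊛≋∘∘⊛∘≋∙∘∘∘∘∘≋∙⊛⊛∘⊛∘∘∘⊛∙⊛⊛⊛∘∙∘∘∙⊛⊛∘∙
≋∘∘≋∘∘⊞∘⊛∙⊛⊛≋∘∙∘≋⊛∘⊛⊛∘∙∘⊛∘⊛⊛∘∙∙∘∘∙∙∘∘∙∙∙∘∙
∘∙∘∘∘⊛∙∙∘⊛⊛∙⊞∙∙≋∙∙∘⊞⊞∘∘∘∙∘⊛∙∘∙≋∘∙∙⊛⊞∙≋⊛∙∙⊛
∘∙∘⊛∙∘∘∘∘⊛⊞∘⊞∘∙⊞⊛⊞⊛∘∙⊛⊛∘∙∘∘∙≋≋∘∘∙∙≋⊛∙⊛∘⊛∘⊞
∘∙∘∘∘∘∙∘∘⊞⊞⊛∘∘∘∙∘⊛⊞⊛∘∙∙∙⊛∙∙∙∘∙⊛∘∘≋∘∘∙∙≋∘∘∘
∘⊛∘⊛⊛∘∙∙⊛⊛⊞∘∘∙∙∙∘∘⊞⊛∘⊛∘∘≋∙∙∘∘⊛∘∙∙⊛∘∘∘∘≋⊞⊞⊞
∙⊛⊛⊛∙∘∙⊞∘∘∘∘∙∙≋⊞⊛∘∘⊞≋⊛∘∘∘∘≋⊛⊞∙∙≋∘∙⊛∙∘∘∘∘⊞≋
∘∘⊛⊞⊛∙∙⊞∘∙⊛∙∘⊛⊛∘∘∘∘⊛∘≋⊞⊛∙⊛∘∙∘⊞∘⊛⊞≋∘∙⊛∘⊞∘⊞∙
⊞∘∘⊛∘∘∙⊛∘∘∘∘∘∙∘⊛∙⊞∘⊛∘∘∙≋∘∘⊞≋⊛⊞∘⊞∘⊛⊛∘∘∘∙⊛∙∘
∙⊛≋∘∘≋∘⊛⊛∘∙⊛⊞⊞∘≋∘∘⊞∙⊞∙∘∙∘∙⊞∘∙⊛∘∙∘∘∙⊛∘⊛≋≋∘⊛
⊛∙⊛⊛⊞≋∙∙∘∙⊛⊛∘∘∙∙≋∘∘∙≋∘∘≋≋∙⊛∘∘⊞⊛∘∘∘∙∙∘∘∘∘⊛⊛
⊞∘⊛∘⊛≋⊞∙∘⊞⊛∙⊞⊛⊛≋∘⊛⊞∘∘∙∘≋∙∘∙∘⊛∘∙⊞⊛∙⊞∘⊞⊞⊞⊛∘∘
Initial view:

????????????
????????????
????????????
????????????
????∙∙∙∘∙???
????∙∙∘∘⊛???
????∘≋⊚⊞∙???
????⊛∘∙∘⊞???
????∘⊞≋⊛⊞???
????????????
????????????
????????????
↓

????????????
????????????
????????????
????∙∙∙∘∙???
????∙∙∘∘⊛???
????∘≋⊛⊞∙???
????⊛∘⊚∘⊞???
????∘⊞≋⊛⊞???
????∙⊞∘∙⊛???
????????????
????????????
⊞⊞⊞⊞⊞⊞⊞⊞⊞⊞⊞⊞

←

????????????
????????????
????????????
?????∙∙∙∘∙??
????≋∙∙∘∘⊛??
????∘∘≋⊛⊞∙??
????∙⊛⊚∙∘⊞??
????∘∘⊞≋⊛⊞??
????∘∙⊞∘∙⊛??
????????????
????????????
⊞⊞⊞⊞⊞⊞⊞⊞⊞⊞⊞⊞

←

????????????
????????????
????????????
??????∙∙∙∘∙?
????∘≋∙∙∘∘⊛?
????∘∘∘≋⊛⊞∙?
????⊛∙⊚∘∙∘⊞?
????≋∘∘⊞≋⊛⊞?
????∙∘∙⊞∘∙⊛?
????????????
????????????
⊞⊞⊞⊞⊞⊞⊞⊞⊞⊞⊞⊞

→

????????????
????????????
????????????
?????∙∙∙∘∙??
???∘≋∙∙∘∘⊛??
???∘∘∘≋⊛⊞∙??
???⊛∙⊛⊚∙∘⊞??
???≋∘∘⊞≋⊛⊞??
???∙∘∙⊞∘∙⊛??
????????????
????????????
⊞⊞⊞⊞⊞⊞⊞⊞⊞⊞⊞⊞

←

????????????
????????????
????????????
??????∙∙∙∘∙?
????∘≋∙∙∘∘⊛?
????∘∘∘≋⊛⊞∙?
????⊛∙⊚∘∙∘⊞?
????≋∘∘⊞≋⊛⊞?
????∙∘∙⊞∘∙⊛?
????????????
????????????
⊞⊞⊞⊞⊞⊞⊞⊞⊞⊞⊞⊞

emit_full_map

??∙∙∙∘∙
∘≋∙∙∘∘⊛
∘∘∘≋⊛⊞∙
⊛∙⊚∘∙∘⊞
≋∘∘⊞≋⊛⊞
∙∘∙⊞∘∙⊛

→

????????????
????????????
????????????
?????∙∙∙∘∙??
???∘≋∙∙∘∘⊛??
???∘∘∘≋⊛⊞∙??
???⊛∙⊛⊚∙∘⊞??
???≋∘∘⊞≋⊛⊞??
???∙∘∙⊞∘∙⊛??
????????????
????????????
⊞⊞⊞⊞⊞⊞⊞⊞⊞⊞⊞⊞


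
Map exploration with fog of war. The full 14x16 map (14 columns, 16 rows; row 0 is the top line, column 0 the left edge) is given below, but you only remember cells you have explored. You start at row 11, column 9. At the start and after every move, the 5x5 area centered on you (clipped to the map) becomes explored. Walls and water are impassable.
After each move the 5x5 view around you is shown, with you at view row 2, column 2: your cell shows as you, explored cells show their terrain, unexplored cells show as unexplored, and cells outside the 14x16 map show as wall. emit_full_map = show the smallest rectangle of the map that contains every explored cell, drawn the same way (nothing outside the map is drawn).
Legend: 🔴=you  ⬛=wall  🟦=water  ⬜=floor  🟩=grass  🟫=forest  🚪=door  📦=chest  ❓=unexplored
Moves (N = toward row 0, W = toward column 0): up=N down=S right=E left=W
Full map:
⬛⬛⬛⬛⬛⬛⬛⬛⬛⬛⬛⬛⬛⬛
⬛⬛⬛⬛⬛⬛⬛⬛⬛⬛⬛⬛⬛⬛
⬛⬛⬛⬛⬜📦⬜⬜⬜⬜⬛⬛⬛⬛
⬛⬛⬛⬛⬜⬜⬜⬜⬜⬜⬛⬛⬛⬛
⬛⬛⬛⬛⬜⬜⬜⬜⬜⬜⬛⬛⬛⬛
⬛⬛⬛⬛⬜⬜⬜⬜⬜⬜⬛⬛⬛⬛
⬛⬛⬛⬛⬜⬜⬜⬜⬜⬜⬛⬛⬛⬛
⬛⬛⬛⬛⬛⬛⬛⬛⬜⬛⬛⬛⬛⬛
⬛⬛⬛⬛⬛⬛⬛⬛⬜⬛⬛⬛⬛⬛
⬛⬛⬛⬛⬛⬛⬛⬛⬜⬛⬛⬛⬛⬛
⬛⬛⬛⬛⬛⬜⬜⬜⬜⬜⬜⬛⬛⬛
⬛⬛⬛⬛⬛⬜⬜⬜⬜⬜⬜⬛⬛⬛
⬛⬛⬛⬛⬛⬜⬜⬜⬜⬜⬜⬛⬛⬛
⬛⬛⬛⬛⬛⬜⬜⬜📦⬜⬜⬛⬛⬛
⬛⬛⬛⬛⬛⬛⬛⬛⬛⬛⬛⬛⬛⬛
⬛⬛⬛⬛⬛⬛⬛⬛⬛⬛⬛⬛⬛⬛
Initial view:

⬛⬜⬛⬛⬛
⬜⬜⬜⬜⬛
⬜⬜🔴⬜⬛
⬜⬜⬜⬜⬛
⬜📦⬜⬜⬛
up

⬛⬜⬛⬛⬛
⬛⬜⬛⬛⬛
⬜⬜🔴⬜⬛
⬜⬜⬜⬜⬛
⬜⬜⬜⬜⬛

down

⬛⬜⬛⬛⬛
⬜⬜⬜⬜⬛
⬜⬜🔴⬜⬛
⬜⬜⬜⬜⬛
⬜📦⬜⬜⬛

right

⬜⬛⬛⬛⬛
⬜⬜⬜⬛⬛
⬜⬜🔴⬛⬛
⬜⬜⬜⬛⬛
📦⬜⬜⬛⬛

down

⬜⬜⬜⬛⬛
⬜⬜⬜⬛⬛
⬜⬜🔴⬛⬛
📦⬜⬜⬛⬛
⬛⬛⬛⬛⬛

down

⬜⬜⬜⬛⬛
⬜⬜⬜⬛⬛
📦⬜🔴⬛⬛
⬛⬛⬛⬛⬛
⬛⬛⬛⬛⬛

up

⬜⬜⬜⬛⬛
⬜⬜⬜⬛⬛
⬜⬜🔴⬛⬛
📦⬜⬜⬛⬛
⬛⬛⬛⬛⬛

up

⬜⬛⬛⬛⬛
⬜⬜⬜⬛⬛
⬜⬜🔴⬛⬛
⬜⬜⬜⬛⬛
📦⬜⬜⬛⬛

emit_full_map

⬛⬜⬛⬛⬛❓
⬛⬜⬛⬛⬛⬛
⬜⬜⬜⬜⬛⬛
⬜⬜⬜🔴⬛⬛
⬜⬜⬜⬜⬛⬛
⬜📦⬜⬜⬛⬛
❓⬛⬛⬛⬛⬛
❓⬛⬛⬛⬛⬛

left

⬛⬜⬛⬛⬛
⬜⬜⬜⬜⬛
⬜⬜🔴⬜⬛
⬜⬜⬜⬜⬛
⬜📦⬜⬜⬛

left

⬛⬛⬜⬛⬛
⬜⬜⬜⬜⬜
⬜⬜🔴⬜⬜
⬜⬜⬜⬜⬜
⬜⬜📦⬜⬜

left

⬛⬛⬛⬜⬛
⬜⬜⬜⬜⬜
⬜⬜🔴⬜⬜
⬜⬜⬜⬜⬜
⬜⬜⬜📦⬜

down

⬜⬜⬜⬜⬜
⬜⬜⬜⬜⬜
⬜⬜🔴⬜⬜
⬜⬜⬜📦⬜
⬛⬛⬛⬛⬛

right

⬜⬜⬜⬜⬜
⬜⬜⬜⬜⬜
⬜⬜🔴⬜⬜
⬜⬜📦⬜⬜
⬛⬛⬛⬛⬛

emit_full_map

❓❓⬛⬜⬛⬛⬛❓
⬛⬛⬛⬜⬛⬛⬛⬛
⬜⬜⬜⬜⬜⬜⬛⬛
⬜⬜⬜⬜⬜⬜⬛⬛
⬜⬜⬜🔴⬜⬜⬛⬛
⬜⬜⬜📦⬜⬜⬛⬛
⬛⬛⬛⬛⬛⬛⬛⬛
❓❓❓⬛⬛⬛⬛⬛

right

⬜⬜⬜⬜⬛
⬜⬜⬜⬜⬛
⬜⬜🔴⬜⬛
⬜📦⬜⬜⬛
⬛⬛⬛⬛⬛

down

⬜⬜⬜⬜⬛
⬜⬜⬜⬜⬛
⬜📦🔴⬜⬛
⬛⬛⬛⬛⬛
⬛⬛⬛⬛⬛

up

⬜⬜⬜⬜⬛
⬜⬜⬜⬜⬛
⬜⬜🔴⬜⬛
⬜📦⬜⬜⬛
⬛⬛⬛⬛⬛

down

⬜⬜⬜⬜⬛
⬜⬜⬜⬜⬛
⬜📦🔴⬜⬛
⬛⬛⬛⬛⬛
⬛⬛⬛⬛⬛

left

⬜⬜⬜⬜⬜
⬜⬜⬜⬜⬜
⬜⬜🔴⬜⬜
⬛⬛⬛⬛⬛
⬛⬛⬛⬛⬛

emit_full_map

❓❓⬛⬜⬛⬛⬛❓
⬛⬛⬛⬜⬛⬛⬛⬛
⬜⬜⬜⬜⬜⬜⬛⬛
⬜⬜⬜⬜⬜⬜⬛⬛
⬜⬜⬜⬜⬜⬜⬛⬛
⬜⬜⬜🔴⬜⬜⬛⬛
⬛⬛⬛⬛⬛⬛⬛⬛
❓⬛⬛⬛⬛⬛⬛⬛
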